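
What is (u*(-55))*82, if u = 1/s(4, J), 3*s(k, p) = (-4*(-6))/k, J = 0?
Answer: -2255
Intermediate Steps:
s(k, p) = 8/k (s(k, p) = ((-4*(-6))/k)/3 = (24/k)/3 = 8/k)
u = ½ (u = 1/(8/4) = 1/(8*(¼)) = 1/2 = ½ ≈ 0.50000)
(u*(-55))*82 = ((½)*(-55))*82 = -55/2*82 = -2255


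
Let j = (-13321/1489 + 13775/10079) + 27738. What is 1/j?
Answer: 15007631/416167917294 ≈ 3.6062e-5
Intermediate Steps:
j = 416167917294/15007631 (j = (-13321*1/1489 + 13775*(1/10079)) + 27738 = (-13321/1489 + 13775/10079) + 27738 = -113751384/15007631 + 27738 = 416167917294/15007631 ≈ 27730.)
1/j = 1/(416167917294/15007631) = 15007631/416167917294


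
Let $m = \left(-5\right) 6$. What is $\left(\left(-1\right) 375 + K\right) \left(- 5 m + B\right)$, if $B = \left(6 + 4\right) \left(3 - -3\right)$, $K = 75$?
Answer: $-63000$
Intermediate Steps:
$B = 60$ ($B = 10 \left(3 + 3\right) = 10 \cdot 6 = 60$)
$m = -30$
$\left(\left(-1\right) 375 + K\right) \left(- 5 m + B\right) = \left(\left(-1\right) 375 + 75\right) \left(\left(-5\right) \left(-30\right) + 60\right) = \left(-375 + 75\right) \left(150 + 60\right) = \left(-300\right) 210 = -63000$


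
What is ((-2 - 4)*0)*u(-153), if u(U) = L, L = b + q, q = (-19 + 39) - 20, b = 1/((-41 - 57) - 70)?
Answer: 0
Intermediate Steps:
b = -1/168 (b = 1/(-98 - 70) = 1/(-168) = -1/168 ≈ -0.0059524)
q = 0 (q = 20 - 20 = 0)
L = -1/168 (L = -1/168 + 0 = -1/168 ≈ -0.0059524)
u(U) = -1/168
((-2 - 4)*0)*u(-153) = ((-2 - 4)*0)*(-1/168) = -6*0*(-1/168) = 0*(-1/168) = 0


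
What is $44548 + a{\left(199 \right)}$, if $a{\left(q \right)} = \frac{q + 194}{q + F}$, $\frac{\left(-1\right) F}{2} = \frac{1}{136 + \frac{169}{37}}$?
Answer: $\frac{15368627631}{344975} \approx 44550.0$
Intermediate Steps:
$F = - \frac{74}{5201}$ ($F = - \frac{2}{136 + \frac{169}{37}} = - \frac{2}{\frac{5201}{37}} = \left(-2\right) \frac{37}{5201} = - \frac{74}{5201} \approx -0.014228$)
$a{\left(q \right)} = \frac{194 + q}{- \frac{74}{5201} + q}$ ($a{\left(q \right)} = \frac{q + 194}{q - \frac{74}{5201}} = \frac{194 + q}{- \frac{74}{5201} + q}$)
$44548 + a{\left(199 \right)} = 44548 + \frac{5201 \left(194 + 199\right)}{-74 + 5201 \cdot 199} = 44548 + 5201 \frac{1}{-74 + 1034999} \cdot 393 = 44548 + 5201 \cdot \frac{1}{1034925} \cdot 393 = 44548 + \frac{681331}{344975} = \frac{15368627631}{344975}$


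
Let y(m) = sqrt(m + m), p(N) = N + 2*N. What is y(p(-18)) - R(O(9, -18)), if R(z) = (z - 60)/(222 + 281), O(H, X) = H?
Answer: 51/503 + 6*I*sqrt(3) ≈ 0.10139 + 10.392*I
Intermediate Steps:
R(z) = -60/503 + z/503 (R(z) = (-60 + z)/503 = (-60 + z)*(1/503) = -60/503 + z/503)
p(N) = 3*N
y(m) = sqrt(2)*sqrt(m) (y(m) = sqrt(2*m) = sqrt(2)*sqrt(m))
y(p(-18)) - R(O(9, -18)) = sqrt(2)*sqrt(3*(-18)) - (-60/503 + (1/503)*9) = sqrt(2)*sqrt(-54) - (-60/503 + 9/503) = sqrt(2)*(3*I*sqrt(6)) - 1*(-51/503) = 6*I*sqrt(3) + 51/503 = 51/503 + 6*I*sqrt(3)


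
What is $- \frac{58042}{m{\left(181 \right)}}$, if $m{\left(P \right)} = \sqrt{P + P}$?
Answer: $- \frac{29021 \sqrt{362}}{181} \approx -3050.6$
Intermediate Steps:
$m{\left(P \right)} = \sqrt{2} \sqrt{P}$ ($m{\left(P \right)} = \sqrt{2 P} = \sqrt{2} \sqrt{P}$)
$- \frac{58042}{m{\left(181 \right)}} = - \frac{58042}{\sqrt{2} \sqrt{181}} = - \frac{58042}{\sqrt{362}} = - 58042 \frac{\sqrt{362}}{362} = - \frac{29021 \sqrt{362}}{181}$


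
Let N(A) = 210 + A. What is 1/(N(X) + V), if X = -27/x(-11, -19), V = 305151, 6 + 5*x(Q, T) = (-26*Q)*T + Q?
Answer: 1817/554840982 ≈ 3.2748e-6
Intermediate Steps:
x(Q, T) = -6/5 + Q/5 - 26*Q*T/5 (x(Q, T) = -6/5 + ((-26*Q)*T + Q)/5 = -6/5 + (-26*Q*T + Q)/5 = -6/5 + (Q - 26*Q*T)/5 = -6/5 + (Q/5 - 26*Q*T/5) = -6/5 + Q/5 - 26*Q*T/5)
X = 45/1817 (X = -27/(-6/5 + (⅕)*(-11) - 26/5*(-11)*(-19)) = -27/(-6/5 - 11/5 - 5434/5) = -27/(-5451/5) = -27*(-5/5451) = 45/1817 ≈ 0.024766)
1/(N(X) + V) = 1/((210 + 45/1817) + 305151) = 1/(381615/1817 + 305151) = 1/(554840982/1817) = 1817/554840982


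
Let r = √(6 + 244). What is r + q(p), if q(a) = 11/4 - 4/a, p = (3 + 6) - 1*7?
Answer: ¾ + 5*√10 ≈ 16.561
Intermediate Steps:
p = 2 (p = 9 - 7 = 2)
q(a) = 11/4 - 4/a (q(a) = 11*(¼) - 4/a = 11/4 - 4/a)
r = 5*√10 (r = √250 = 5*√10 ≈ 15.811)
r + q(p) = 5*√10 + (11/4 - 4/2) = 5*√10 + (11/4 - 4*½) = 5*√10 + (11/4 - 2) = 5*√10 + ¾ = ¾ + 5*√10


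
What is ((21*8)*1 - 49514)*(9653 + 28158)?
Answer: -1865821606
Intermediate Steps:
((21*8)*1 - 49514)*(9653 + 28158) = (168*1 - 49514)*37811 = (168 - 49514)*37811 = -49346*37811 = -1865821606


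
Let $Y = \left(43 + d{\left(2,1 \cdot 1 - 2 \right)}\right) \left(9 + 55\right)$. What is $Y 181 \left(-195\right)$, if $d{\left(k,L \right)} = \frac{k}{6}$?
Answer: $-97884800$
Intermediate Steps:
$d{\left(k,L \right)} = \frac{k}{6}$ ($d{\left(k,L \right)} = k \frac{1}{6} = \frac{k}{6}$)
$Y = \frac{8320}{3}$ ($Y = \left(43 + \frac{1}{6} \cdot 2\right) \left(9 + 55\right) = \left(43 + \frac{1}{3}\right) 64 = \frac{130}{3} \cdot 64 = \frac{8320}{3} \approx 2773.3$)
$Y 181 \left(-195\right) = \frac{8320}{3} \cdot 181 \left(-195\right) = \frac{1505920}{3} \left(-195\right) = -97884800$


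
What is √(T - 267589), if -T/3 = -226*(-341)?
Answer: I*√498787 ≈ 706.25*I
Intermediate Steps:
T = -231198 (T = -(-678)*(-341) = -3*77066 = -231198)
√(T - 267589) = √(-231198 - 267589) = √(-498787) = I*√498787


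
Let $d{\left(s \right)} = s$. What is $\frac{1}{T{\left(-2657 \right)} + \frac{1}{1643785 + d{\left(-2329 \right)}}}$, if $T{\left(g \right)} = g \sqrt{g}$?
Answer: $\frac{1641456}{50539757614278596206849} + \frac{7158961814429952 i \sqrt{2657}}{50539757614278596206849} \approx 3.2479 \cdot 10^{-17} + 7.3015 \cdot 10^{-6} i$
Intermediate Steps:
$T{\left(g \right)} = g^{\frac{3}{2}}$
$\frac{1}{T{\left(-2657 \right)} + \frac{1}{1643785 + d{\left(-2329 \right)}}} = \frac{1}{\left(-2657\right)^{\frac{3}{2}} + \frac{1}{1643785 - 2329}} = \frac{1}{- 2657 i \sqrt{2657} + \frac{1}{1641456}} = \frac{1}{\frac{1}{1641456} - 2657 i \sqrt{2657}}$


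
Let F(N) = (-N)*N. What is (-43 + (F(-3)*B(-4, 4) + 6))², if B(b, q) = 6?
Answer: 8281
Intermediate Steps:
F(N) = -N²
(-43 + (F(-3)*B(-4, 4) + 6))² = (-43 + (-1*(-3)²*6 + 6))² = (-43 + (-1*9*6 + 6))² = (-43 + (-9*6 + 6))² = (-43 + (-54 + 6))² = (-43 - 48)² = (-91)² = 8281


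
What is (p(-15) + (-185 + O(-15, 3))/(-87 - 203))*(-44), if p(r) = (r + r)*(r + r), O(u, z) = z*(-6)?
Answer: -198154/5 ≈ -39631.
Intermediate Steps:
O(u, z) = -6*z
p(r) = 4*r² (p(r) = (2*r)*(2*r) = 4*r²)
(p(-15) + (-185 + O(-15, 3))/(-87 - 203))*(-44) = (4*(-15)² + (-185 - 6*3)/(-87 - 203))*(-44) = (4*225 + (-185 - 18)/(-290))*(-44) = (900 - 203*(-1/290))*(-44) = (900 + 7/10)*(-44) = (9007/10)*(-44) = -198154/5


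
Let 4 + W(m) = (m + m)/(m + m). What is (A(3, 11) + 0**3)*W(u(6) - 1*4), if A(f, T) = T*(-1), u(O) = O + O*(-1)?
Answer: 33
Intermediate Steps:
u(O) = 0 (u(O) = O - O = 0)
A(f, T) = -T
W(m) = -3 (W(m) = -4 + (m + m)/(m + m) = -4 + (2*m)/((2*m)) = -4 + (2*m)*(1/(2*m)) = -4 + 1 = -3)
(A(3, 11) + 0**3)*W(u(6) - 1*4) = (-1*11 + 0**3)*(-3) = (-11 + 0)*(-3) = -11*(-3) = 33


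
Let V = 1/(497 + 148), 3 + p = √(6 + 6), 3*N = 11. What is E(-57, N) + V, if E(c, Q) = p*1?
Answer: -1934/645 + 2*√3 ≈ 0.46565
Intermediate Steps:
N = 11/3 (N = (⅓)*11 = 11/3 ≈ 3.6667)
p = -3 + 2*√3 (p = -3 + √(6 + 6) = -3 + √12 = -3 + 2*√3 ≈ 0.46410)
V = 1/645 ≈ 0.0015504
E(c, Q) = -3 + 2*√3 (E(c, Q) = (-3 + 2*√3)*1 = -3 + 2*√3)
E(-57, N) + V = (-3 + 2*√3) + 1/645 = -1934/645 + 2*√3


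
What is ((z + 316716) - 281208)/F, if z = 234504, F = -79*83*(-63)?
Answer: 90004/137697 ≈ 0.65364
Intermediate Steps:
F = 413091 (F = -6557*(-63) = 413091)
((z + 316716) - 281208)/F = ((234504 + 316716) - 281208)/413091 = (551220 - 281208)*(1/413091) = 270012*(1/413091) = 90004/137697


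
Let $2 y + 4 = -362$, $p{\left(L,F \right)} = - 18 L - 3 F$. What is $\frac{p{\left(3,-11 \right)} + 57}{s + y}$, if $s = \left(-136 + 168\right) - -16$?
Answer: $- \frac{4}{15} \approx -0.26667$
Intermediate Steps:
$s = 48$ ($s = 32 + 16 = 48$)
$y = -183$ ($y = -2 + \frac{1}{2} \left(-362\right) = -2 - 181 = -183$)
$\frac{p{\left(3,-11 \right)} + 57}{s + y} = \frac{\left(\left(-18\right) 3 - -33\right) + 57}{48 - 183} = \frac{\left(-54 + 33\right) + 57}{-135} = \left(-21 + 57\right) \left(- \frac{1}{135}\right) = 36 \left(- \frac{1}{135}\right) = - \frac{4}{15}$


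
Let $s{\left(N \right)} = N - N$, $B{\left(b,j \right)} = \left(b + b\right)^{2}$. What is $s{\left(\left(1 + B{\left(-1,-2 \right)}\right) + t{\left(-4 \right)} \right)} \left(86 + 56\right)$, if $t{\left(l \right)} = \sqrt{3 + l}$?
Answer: $0$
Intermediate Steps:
$B{\left(b,j \right)} = 4 b^{2}$ ($B{\left(b,j \right)} = \left(2 b\right)^{2} = 4 b^{2}$)
$s{\left(N \right)} = 0$
$s{\left(\left(1 + B{\left(-1,-2 \right)}\right) + t{\left(-4 \right)} \right)} \left(86 + 56\right) = 0 \left(86 + 56\right) = 0 \cdot 142 = 0$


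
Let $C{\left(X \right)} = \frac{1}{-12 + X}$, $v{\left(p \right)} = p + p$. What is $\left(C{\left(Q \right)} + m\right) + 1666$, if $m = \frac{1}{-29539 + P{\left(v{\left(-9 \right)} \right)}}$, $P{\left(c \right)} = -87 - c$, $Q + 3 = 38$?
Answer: $\frac{1134548929}{680984} \approx 1666.0$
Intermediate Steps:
$Q = 35$ ($Q = -3 + 38 = 35$)
$v{\left(p \right)} = 2 p$
$m = - \frac{1}{29608}$ ($m = \frac{1}{-29539 - \left(87 + 2 \left(-9\right)\right)} = \frac{1}{-29539 - 69} = \frac{1}{-29608} = - \frac{1}{29608} \approx -3.3775 \cdot 10^{-5}$)
$\left(C{\left(Q \right)} + m\right) + 1666 = \left(\frac{1}{-12 + 35} - \frac{1}{29608}\right) + 1666 = \left(\frac{1}{23} - \frac{1}{29608}\right) + 1666 = \frac{29585}{680984} + 1666 = \frac{1134548929}{680984}$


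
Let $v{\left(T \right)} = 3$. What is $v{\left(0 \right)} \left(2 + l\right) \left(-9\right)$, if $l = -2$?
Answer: $0$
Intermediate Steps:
$v{\left(0 \right)} \left(2 + l\right) \left(-9\right) = 3 \left(2 - 2\right) \left(-9\right) = 3 \cdot 0 \left(-9\right) = 0 \left(-9\right) = 0$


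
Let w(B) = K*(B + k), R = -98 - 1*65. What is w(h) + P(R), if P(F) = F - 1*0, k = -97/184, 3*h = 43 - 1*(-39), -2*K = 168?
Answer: -111077/46 ≈ -2414.7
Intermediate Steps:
K = -84 (K = -½*168 = -84)
h = 82/3 (h = (43 - 1*(-39))/3 = (43 + 39)/3 = (⅓)*82 = 82/3 ≈ 27.333)
k = -97/184 (k = -97*1/184 = -97/184 ≈ -0.52717)
R = -163 (R = -98 - 65 = -163)
w(B) = 2037/46 - 84*B (w(B) = -84*(B - 97/184) = -84*(-97/184 + B) = 2037/46 - 84*B)
P(F) = F (P(F) = F + 0 = F)
w(h) + P(R) = (2037/46 - 84*82/3) - 163 = (2037/46 - 2296) - 163 = -103579/46 - 163 = -111077/46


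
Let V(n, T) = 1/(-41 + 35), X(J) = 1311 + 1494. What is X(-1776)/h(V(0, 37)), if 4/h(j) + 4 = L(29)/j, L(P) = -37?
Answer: 305745/2 ≈ 1.5287e+5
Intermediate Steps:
X(J) = 2805
V(n, T) = -⅙ (V(n, T) = 1/(-6) = -⅙)
h(j) = 4/(-4 - 37/j)
X(-1776)/h(V(0, 37)) = 2805/((-4*(-⅙)/(37 + 4*(-⅙)))) = 2805/((-4*(-⅙)/(37 - ⅔))) = 2805/((-4*(-⅙)/109/3)) = 2805/((-4*(-⅙)*3/109)) = 2805/(2/109) = 2805*(109/2) = 305745/2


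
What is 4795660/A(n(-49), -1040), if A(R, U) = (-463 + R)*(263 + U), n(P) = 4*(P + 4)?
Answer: 4795660/499611 ≈ 9.5988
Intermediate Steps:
n(P) = 16 + 4*P (n(P) = 4*(4 + P) = 16 + 4*P)
4795660/A(n(-49), -1040) = 4795660/(-121769 - 463*(-1040) + 263*(16 + 4*(-49)) + (16 + 4*(-49))*(-1040)) = 4795660/(-121769 + 481520 + 263*(16 - 196) + (16 - 196)*(-1040)) = 4795660/(-121769 + 481520 + 263*(-180) - 180*(-1040)) = 4795660/(-121769 + 481520 - 47340 + 187200) = 4795660/499611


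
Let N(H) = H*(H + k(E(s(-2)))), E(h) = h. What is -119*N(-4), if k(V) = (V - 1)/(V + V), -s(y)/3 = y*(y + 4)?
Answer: -10115/6 ≈ -1685.8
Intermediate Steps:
s(y) = -3*y*(4 + y) (s(y) = -3*y*(y + 4) = -3*y*(4 + y))
k(V) = (-1 + V)/(2*V) (k(V) = (-1 + V)/((2*V)) = (-1 + V)*(1/(2*V)) = (-1 + V)/(2*V))
N(H) = H*(11/24 + H) (N(H) = H*(H + (-1 - 3*(-2)*(4 - 2))/(2*((-3*(-2)*(4 - 2))))) = H*(H + (-1 - 3*(-2)*2)/(2*((-3*(-2)*2)))) = H*(H + (½)*(-1 + 12)/12) = H*(H + (½)*(1/12)*11) = H*(H + 11/24) = H*(11/24 + H))
-119*N(-4) = -119*(-4)*(11 + 24*(-4))/24 = -119*(-4)*(11 - 96)/24 = -119*(-4)*(-85)/24 = -119*85/6 = -10115/6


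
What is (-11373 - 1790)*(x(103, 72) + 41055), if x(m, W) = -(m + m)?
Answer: -537695387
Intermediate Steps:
x(m, W) = -2*m
(-11373 - 1790)*(x(103, 72) + 41055) = (-11373 - 1790)*(-2*103 + 41055) = -13163*(-206 + 41055) = -13163*40849 = -537695387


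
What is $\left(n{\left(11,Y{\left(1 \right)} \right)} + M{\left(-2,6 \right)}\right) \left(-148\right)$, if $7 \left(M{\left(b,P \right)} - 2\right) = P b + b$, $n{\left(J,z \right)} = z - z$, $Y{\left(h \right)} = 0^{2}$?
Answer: $0$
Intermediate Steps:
$Y{\left(h \right)} = 0$
$n{\left(J,z \right)} = 0$
$M{\left(b,P \right)} = 2 + \frac{b}{7} + \frac{P b}{7}$ ($M{\left(b,P \right)} = 2 + \frac{P b + b}{7} = 2 + \frac{b + P b}{7} = 2 + \left(\frac{b}{7} + \frac{P b}{7}\right) = 2 + \frac{b}{7} + \frac{P b}{7}$)
$\left(n{\left(11,Y{\left(1 \right)} \right)} + M{\left(-2,6 \right)}\right) \left(-148\right) = \left(0 + \left(2 + \frac{1}{7} \left(-2\right) + \frac{1}{7} \cdot 6 \left(-2\right)\right)\right) \left(-148\right) = \left(0 - 0\right) \left(-148\right) = \left(0 + 0\right) \left(-148\right) = 0 \left(-148\right) = 0$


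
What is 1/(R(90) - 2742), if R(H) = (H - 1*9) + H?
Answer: -1/2571 ≈ -0.00038895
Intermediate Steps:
R(H) = -9 + 2*H (R(H) = (H - 9) + H = (-9 + H) + H = -9 + 2*H)
1/(R(90) - 2742) = 1/((-9 + 2*90) - 2742) = 1/((-9 + 180) - 2742) = 1/(171 - 2742) = 1/(-2571) = -1/2571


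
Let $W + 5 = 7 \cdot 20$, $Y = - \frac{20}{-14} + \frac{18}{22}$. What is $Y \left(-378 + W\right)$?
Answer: $- \frac{42039}{77} \approx -545.96$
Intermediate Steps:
$Y = \frac{173}{77}$ ($Y = \left(-20\right) \left(- \frac{1}{14}\right) + 18 \cdot \frac{1}{22} = \frac{10}{7} + \frac{9}{11} = \frac{173}{77} \approx 2.2468$)
$W = 135$ ($W = -5 + 7 \cdot 20 = -5 + 140 = 135$)
$Y \left(-378 + W\right) = \frac{173 \left(-378 + 135\right)}{77} = \frac{173}{77} \left(-243\right) = - \frac{42039}{77}$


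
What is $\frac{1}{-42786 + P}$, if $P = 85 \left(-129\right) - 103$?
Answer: $- \frac{1}{53854} \approx -1.8569 \cdot 10^{-5}$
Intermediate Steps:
$P = -11068$ ($P = -10965 - 103 = -11068$)
$\frac{1}{-42786 + P} = \frac{1}{-42786 - 11068} = \frac{1}{-53854} = - \frac{1}{53854}$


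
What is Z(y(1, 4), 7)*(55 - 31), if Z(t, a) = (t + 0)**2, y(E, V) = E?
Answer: 24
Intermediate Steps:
Z(t, a) = t**2
Z(y(1, 4), 7)*(55 - 31) = 1**2*(55 - 31) = 1*24 = 24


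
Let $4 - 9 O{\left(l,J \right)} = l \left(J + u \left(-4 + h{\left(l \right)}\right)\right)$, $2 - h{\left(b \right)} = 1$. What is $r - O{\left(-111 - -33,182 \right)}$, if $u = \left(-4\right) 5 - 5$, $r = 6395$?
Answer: $\frac{37505}{9} \approx 4167.2$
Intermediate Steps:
$h{\left(b \right)} = 1$ ($h{\left(b \right)} = 2 - 1 = 1$)
$u = -25$ ($u = -20 - 5 = -25$)
$O{\left(l,J \right)} = \frac{4}{9} - \frac{l \left(75 + J\right)}{9}$ ($O{\left(l,J \right)} = \frac{4}{9} - \frac{l \left(J - 25 \left(-4 + 1\right)\right)}{9} = \frac{4}{9} - \frac{l \left(J - -75\right)}{9} = \frac{4}{9} - \frac{l \left(J + 75\right)}{9} = \frac{4}{9} - \frac{l \left(75 + J\right)}{9}$)
$r - O{\left(-111 - -33,182 \right)} = 6395 - \left(\frac{4}{9} - \frac{25 \left(-111 - -33\right)}{3} - \frac{182 \left(-111 - -33\right)}{9}\right) = 6395 - \left(\frac{4}{9} - \frac{25 \left(-111 + 33\right)}{3} - \frac{182 \left(-111 + 33\right)}{9}\right) = 6395 - \left(\frac{4}{9} - -650 - \frac{182}{9} \left(-78\right)\right) = 6395 - \left(\frac{4}{9} + 650 + \frac{4732}{3}\right) = 6395 - \frac{20050}{9} = \frac{37505}{9}$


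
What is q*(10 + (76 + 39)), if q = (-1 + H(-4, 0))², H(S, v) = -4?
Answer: 3125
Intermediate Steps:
q = 25 (q = (-1 - 4)² = (-5)² = 25)
q*(10 + (76 + 39)) = 25*(10 + (76 + 39)) = 25*(10 + 115) = 25*125 = 3125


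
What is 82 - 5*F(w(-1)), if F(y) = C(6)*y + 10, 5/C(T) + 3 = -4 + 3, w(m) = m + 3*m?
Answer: 7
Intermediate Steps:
w(m) = 4*m
C(T) = -5/4 (C(T) = 5/(-3 + (-4 + 3)) = 5/(-3 - 1) = 5/(-4) = 5*(-¼) = -5/4)
F(y) = 10 - 5*y/4 (F(y) = -5*y/4 + 10 = 10 - 5*y/4)
82 - 5*F(w(-1)) = 82 - 5*(10 - 5*(-1)) = 82 - 5*(10 - 5/4*(-4)) = 82 - 5*(10 + 5) = 82 - 5*15 = 82 - 75 = 7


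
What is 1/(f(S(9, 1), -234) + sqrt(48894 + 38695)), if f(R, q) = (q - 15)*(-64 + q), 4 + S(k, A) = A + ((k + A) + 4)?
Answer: 74202/5505849215 - sqrt(87589)/5505849215 ≈ 1.3423e-5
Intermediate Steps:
S(k, A) = k + 2*A (S(k, A) = -4 + (A + ((k + A) + 4)) = -4 + (A + ((A + k) + 4)) = -4 + (A + (4 + A + k)) = -4 + (4 + k + 2*A) = k + 2*A)
f(R, q) = (-64 + q)*(-15 + q) (f(R, q) = (-15 + q)*(-64 + q) = (-64 + q)*(-15 + q))
1/(f(S(9, 1), -234) + sqrt(48894 + 38695)) = 1/((960 + (-234)**2 - 79*(-234)) + sqrt(48894 + 38695)) = 1/((960 + 54756 + 18486) + sqrt(87589)) = 1/(74202 + sqrt(87589))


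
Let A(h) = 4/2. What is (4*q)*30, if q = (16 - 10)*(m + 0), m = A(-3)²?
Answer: 2880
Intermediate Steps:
A(h) = 2 (A(h) = 4*(½) = 2)
m = 4 (m = 2² = 4)
q = 24 (q = (16 - 10)*(4 + 0) = 6*4 = 24)
(4*q)*30 = (4*24)*30 = 96*30 = 2880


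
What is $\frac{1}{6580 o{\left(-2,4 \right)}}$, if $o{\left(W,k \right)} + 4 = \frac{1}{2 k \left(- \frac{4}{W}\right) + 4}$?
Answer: $- \frac{1}{25991} \approx -3.8475 \cdot 10^{-5}$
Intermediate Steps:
$o{\left(W,k \right)} = -4 + \frac{1}{4 - \frac{8 k}{W}}$ ($o{\left(W,k \right)} = -4 + \frac{1}{2 k \left(- \frac{4}{W}\right) + 4} = -4 + \frac{1}{- \frac{8 k}{W} + 4} = -4 + \frac{1}{4 - \frac{8 k}{W}}$)
$\frac{1}{6580 o{\left(-2,4 \right)}} = \frac{1}{6580 \frac{\left(-15\right) \left(-2\right) + 32 \cdot 4}{4 \left(-2 - 8\right)}} = \frac{1}{6580 \frac{30 + 128}{4 \left(-2 - 8\right)}} = \frac{1}{6580 \cdot \frac{1}{4} \frac{1}{-10} \cdot 158} = \frac{1}{6580 \cdot \frac{1}{4} \left(- \frac{1}{10}\right) 158} = \frac{1}{6580 \left(- \frac{79}{20}\right)} = \frac{1}{-25991} = - \frac{1}{25991}$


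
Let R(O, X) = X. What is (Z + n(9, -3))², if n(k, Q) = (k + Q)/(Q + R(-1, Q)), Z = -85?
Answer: 7396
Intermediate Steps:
n(k, Q) = (Q + k)/(2*Q) (n(k, Q) = (k + Q)/(Q + Q) = (Q + k)/((2*Q)) = (Q + k)*(1/(2*Q)) = (Q + k)/(2*Q))
(Z + n(9, -3))² = (-85 + (½)*(-3 + 9)/(-3))² = (-85 + (½)*(-⅓)*6)² = (-85 - 1)² = (-86)² = 7396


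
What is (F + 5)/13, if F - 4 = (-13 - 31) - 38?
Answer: -73/13 ≈ -5.6154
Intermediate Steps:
F = -78 (F = 4 + ((-13 - 31) - 38) = 4 + (-44 - 38) = 4 - 82 = -78)
(F + 5)/13 = (-78 + 5)/13 = -73*1/13 = -73/13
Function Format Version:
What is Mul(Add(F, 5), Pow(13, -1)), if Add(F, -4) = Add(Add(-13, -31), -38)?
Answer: Rational(-73, 13) ≈ -5.6154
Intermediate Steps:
F = -78 (F = Add(4, Add(Add(-13, -31), -38)) = Add(4, Add(-44, -38)) = Add(4, -82) = -78)
Mul(Add(F, 5), Pow(13, -1)) = Mul(Add(-78, 5), Pow(13, -1)) = Mul(-73, Rational(1, 13)) = Rational(-73, 13)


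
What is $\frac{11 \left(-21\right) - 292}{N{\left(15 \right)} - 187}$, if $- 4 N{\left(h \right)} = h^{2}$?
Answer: $\frac{2092}{973} \approx 2.1501$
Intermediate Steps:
$N{\left(h \right)} = - \frac{h^{2}}{4}$
$\frac{11 \left(-21\right) - 292}{N{\left(15 \right)} - 187} = \frac{11 \left(-21\right) - 292}{- \frac{15^{2}}{4} - 187} = \frac{-231 - 292}{\left(- \frac{1}{4}\right) 225 - 187} = - \frac{523}{- \frac{225}{4} - 187} = - \frac{523}{- \frac{973}{4}} = \left(-523\right) \left(- \frac{4}{973}\right) = \frac{2092}{973}$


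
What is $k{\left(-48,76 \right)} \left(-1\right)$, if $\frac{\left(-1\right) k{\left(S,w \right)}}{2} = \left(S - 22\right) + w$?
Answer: $12$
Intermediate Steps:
$k{\left(S,w \right)} = 44 - 2 S - 2 w$ ($k{\left(S,w \right)} = - 2 \left(\left(S - 22\right) + w\right) = - 2 \left(\left(-22 + S\right) + w\right) = - 2 \left(-22 + S + w\right) = 44 - 2 S - 2 w$)
$k{\left(-48,76 \right)} \left(-1\right) = \left(44 - -96 - 152\right) \left(-1\right) = \left(44 + 96 - 152\right) \left(-1\right) = \left(-12\right) \left(-1\right) = 12$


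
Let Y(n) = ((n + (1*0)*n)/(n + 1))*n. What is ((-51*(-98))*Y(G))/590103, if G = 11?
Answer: 100793/1180206 ≈ 0.085403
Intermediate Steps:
Y(n) = n²/(1 + n) (Y(n) = ((n + 0*n)/(1 + n))*n = ((n + 0)/(1 + n))*n = (n/(1 + n))*n = n²/(1 + n))
((-51*(-98))*Y(G))/590103 = ((-51*(-98))*(11²/(1 + 11)))/590103 = (4998*(121/12))*(1/590103) = (100793/2)*(1/590103) = 100793/1180206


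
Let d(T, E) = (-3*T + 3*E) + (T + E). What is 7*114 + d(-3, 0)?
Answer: 804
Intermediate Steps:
d(T, E) = -2*T + 4*E (d(T, E) = (-3*T + 3*E) + (E + T) = -2*T + 4*E)
7*114 + d(-3, 0) = 7*114 + (-2*(-3) + 4*0) = 798 + (6 + 0) = 798 + 6 = 804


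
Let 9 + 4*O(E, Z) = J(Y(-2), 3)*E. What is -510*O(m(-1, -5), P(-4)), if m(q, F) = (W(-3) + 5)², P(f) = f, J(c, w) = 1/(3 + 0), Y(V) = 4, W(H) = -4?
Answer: 1105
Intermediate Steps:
J(c, w) = ⅓ (J(c, w) = 1/3 = ⅓)
m(q, F) = 1 (m(q, F) = (-4 + 5)² = 1² = 1)
O(E, Z) = -9/4 + E/12 (O(E, Z) = -9/4 + (E/3)/4 = -9/4 + E/12)
-510*O(m(-1, -5), P(-4)) = -510*(-9/4 + (1/12)*1) = -510*(-9/4 + 1/12) = -510*(-13/6) = 1105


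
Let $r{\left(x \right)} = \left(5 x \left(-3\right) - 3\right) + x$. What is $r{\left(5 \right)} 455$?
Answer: $-33215$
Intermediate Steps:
$r{\left(x \right)} = -3 - 14 x$ ($r{\left(x \right)} = \left(5 \left(- 3 x\right) - 3\right) + x = \left(- 15 x - 3\right) + x = \left(-3 - 15 x\right) + x = -3 - 14 x$)
$r{\left(5 \right)} 455 = \left(-3 - 70\right) 455 = \left(-73\right) 455 = -33215$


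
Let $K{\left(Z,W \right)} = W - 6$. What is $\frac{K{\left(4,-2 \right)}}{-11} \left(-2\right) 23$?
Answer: $- \frac{368}{11} \approx -33.455$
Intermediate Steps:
$K{\left(Z,W \right)} = -6 + W$ ($K{\left(Z,W \right)} = W - 6 = -6 + W$)
$\frac{K{\left(4,-2 \right)}}{-11} \left(-2\right) 23 = \frac{-6 - 2}{-11} \left(-2\right) 23 = \left(-8\right) \left(- \frac{1}{11}\right) \left(-2\right) 23 = \frac{8}{11} \left(-2\right) 23 = \left(- \frac{16}{11}\right) 23 = - \frac{368}{11}$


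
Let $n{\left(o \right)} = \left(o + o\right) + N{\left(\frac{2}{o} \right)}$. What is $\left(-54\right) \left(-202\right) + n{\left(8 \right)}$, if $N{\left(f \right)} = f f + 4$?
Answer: $\frac{174849}{16} \approx 10928.0$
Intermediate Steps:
$N{\left(f \right)} = 4 + f^{2}$ ($N{\left(f \right)} = f^{2} + 4 = 4 + f^{2}$)
$n{\left(o \right)} = 4 + 2 o + \frac{4}{o^{2}}$ ($n{\left(o \right)} = \left(o + o\right) + \left(4 + \left(\frac{2}{o}\right)^{2}\right) = 2 o + \left(4 + \frac{4}{o^{2}}\right) = 4 + 2 o + \frac{4}{o^{2}}$)
$\left(-54\right) \left(-202\right) + n{\left(8 \right)} = \left(-54\right) \left(-202\right) + \left(4 + 2 \cdot 8 + \frac{4}{64}\right) = 10908 + \left(4 + 16 + 4 \cdot \frac{1}{64}\right) = 10908 + \left(4 + 16 + \frac{1}{16}\right) = 10908 + \frac{321}{16} = \frac{174849}{16}$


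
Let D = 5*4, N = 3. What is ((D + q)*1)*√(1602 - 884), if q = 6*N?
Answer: 38*√718 ≈ 1018.2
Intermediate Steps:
D = 20
q = 18 (q = 6*3 = 18)
((D + q)*1)*√(1602 - 884) = ((20 + 18)*1)*√(1602 - 884) = (38*1)*√718 = 38*√718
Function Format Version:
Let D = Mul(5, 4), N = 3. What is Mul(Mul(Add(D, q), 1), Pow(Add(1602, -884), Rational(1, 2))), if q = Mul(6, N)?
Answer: Mul(38, Pow(718, Rational(1, 2))) ≈ 1018.2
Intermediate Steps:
D = 20
q = 18 (q = Mul(6, 3) = 18)
Mul(Mul(Add(D, q), 1), Pow(Add(1602, -884), Rational(1, 2))) = Mul(Mul(Add(20, 18), 1), Pow(Add(1602, -884), Rational(1, 2))) = Mul(Mul(38, 1), Pow(718, Rational(1, 2))) = Mul(38, Pow(718, Rational(1, 2)))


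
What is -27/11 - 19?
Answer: -236/11 ≈ -21.455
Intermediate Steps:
-27/11 - 19 = -236/11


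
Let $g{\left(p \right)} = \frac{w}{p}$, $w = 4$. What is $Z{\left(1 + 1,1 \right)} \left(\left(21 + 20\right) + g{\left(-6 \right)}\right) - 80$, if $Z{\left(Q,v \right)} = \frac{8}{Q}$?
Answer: $\frac{244}{3} \approx 81.333$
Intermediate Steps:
$g{\left(p \right)} = \frac{4}{p}$
$Z{\left(1 + 1,1 \right)} \left(\left(21 + 20\right) + g{\left(-6 \right)}\right) - 80 = \frac{8}{1 + 1} \left(\left(21 + 20\right) + \frac{4}{-6}\right) - 80 = \frac{8}{2} \left(41 + 4 \left(- \frac{1}{6}\right)\right) - 80 = 8 \cdot \frac{1}{2} \left(41 - \frac{2}{3}\right) - 80 = 4 \cdot \frac{121}{3} - 80 = \frac{484}{3} - 80 = \frac{244}{3}$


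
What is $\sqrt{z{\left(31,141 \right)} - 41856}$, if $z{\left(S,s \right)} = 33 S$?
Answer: $3 i \sqrt{4537} \approx 202.07 i$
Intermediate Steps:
$\sqrt{z{\left(31,141 \right)} - 41856} = \sqrt{33 \cdot 31 - 41856} = \sqrt{1023 - 41856} = \sqrt{-40833} = 3 i \sqrt{4537}$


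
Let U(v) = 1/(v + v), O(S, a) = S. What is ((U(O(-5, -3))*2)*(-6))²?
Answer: 36/25 ≈ 1.4400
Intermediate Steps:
U(v) = 1/(2*v)
((U(O(-5, -3))*2)*(-6))² = ((((½)/(-5))*2)*(-6))² = ((((½)*(-⅕))*2)*(-6))² = (-⅒*2*(-6))² = (-⅕*(-6))² = (6/5)² = 36/25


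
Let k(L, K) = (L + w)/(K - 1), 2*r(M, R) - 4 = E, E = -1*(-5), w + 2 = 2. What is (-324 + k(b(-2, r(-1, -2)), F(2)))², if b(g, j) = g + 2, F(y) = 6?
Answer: 104976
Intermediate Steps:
w = 0 (w = -2 + 2 = 0)
E = 5
r(M, R) = 9/2 (r(M, R) = 2 + (½)*5 = 2 + 5/2 = 9/2)
b(g, j) = 2 + g
k(L, K) = L/(-1 + K) (k(L, K) = (L + 0)/(K - 1) = L/(-1 + K))
(-324 + k(b(-2, r(-1, -2)), F(2)))² = (-324 + (2 - 2)/(-1 + 6))² = (-324 + 0/5)² = (-324 + 0*(⅕))² = (-324 + 0)² = (-324)² = 104976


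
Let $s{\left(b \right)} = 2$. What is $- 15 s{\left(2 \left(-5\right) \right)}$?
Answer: $-30$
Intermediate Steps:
$- 15 s{\left(2 \left(-5\right) \right)} = \left(-15\right) 2 = -30$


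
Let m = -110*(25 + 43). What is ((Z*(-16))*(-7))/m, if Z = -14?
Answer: 196/935 ≈ 0.20963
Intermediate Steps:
m = -7480 (m = -110*68 = -7480)
((Z*(-16))*(-7))/m = (-14*(-16)*(-7))/(-7480) = (224*(-7))*(-1/7480) = -1568*(-1/7480) = 196/935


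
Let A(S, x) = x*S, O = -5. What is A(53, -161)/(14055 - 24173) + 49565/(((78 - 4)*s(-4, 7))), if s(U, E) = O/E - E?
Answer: -1738196411/20215764 ≈ -85.982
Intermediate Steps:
s(U, E) = -E - 5/E (s(U, E) = -5/E - E = -E - 5/E)
A(S, x) = S*x
A(53, -161)/(14055 - 24173) + 49565/(((78 - 4)*s(-4, 7))) = (53*(-161))/(14055 - 24173) + 49565/(((78 - 4)*(-1*7 - 5/7))) = -8533/(-10118) + 49565/((74*(-7 - 5*⅐))) = -8533*(-1/10118) + 49565/((74*(-7 - 5/7))) = 8533/10118 + 49565/((74*(-54/7))) = 8533/10118 + 49565/(-3996/7) = 8533/10118 + 49565*(-7/3996) = 8533/10118 - 346955/3996 = -1738196411/20215764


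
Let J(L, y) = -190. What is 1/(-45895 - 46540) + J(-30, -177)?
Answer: -17562651/92435 ≈ -190.00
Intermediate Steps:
1/(-45895 - 46540) + J(-30, -177) = 1/(-45895 - 46540) - 190 = 1/(-92435) - 190 = -1/92435 - 190 = -17562651/92435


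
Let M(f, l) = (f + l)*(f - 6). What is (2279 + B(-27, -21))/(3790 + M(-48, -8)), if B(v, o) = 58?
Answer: 2337/6814 ≈ 0.34297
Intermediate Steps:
M(f, l) = (-6 + f)*(f + l) (M(f, l) = (f + l)*(-6 + f) = (-6 + f)*(f + l))
(2279 + B(-27, -21))/(3790 + M(-48, -8)) = (2279 + 58)/(3790 + ((-48)² - 6*(-48) - 6*(-8) - 48*(-8))) = 2337/(3790 + (2304 + 288 + 48 + 384)) = 2337/(3790 + 3024) = 2337/6814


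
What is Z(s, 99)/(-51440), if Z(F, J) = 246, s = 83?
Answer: -123/25720 ≈ -0.0047823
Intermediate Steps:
Z(s, 99)/(-51440) = 246/(-51440) = 246*(-1/51440) = -123/25720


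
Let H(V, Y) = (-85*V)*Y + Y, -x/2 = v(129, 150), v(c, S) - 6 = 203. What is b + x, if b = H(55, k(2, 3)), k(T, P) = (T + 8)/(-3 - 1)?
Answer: 11267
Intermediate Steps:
v(c, S) = 209 (v(c, S) = 6 + 203 = 209)
k(T, P) = -2 - T/4 (k(T, P) = (8 + T)/(-4) = (8 + T)*(-¼) = -2 - T/4)
x = -418 (x = -2*209 = -418)
H(V, Y) = Y - 85*V*Y (H(V, Y) = -85*V*Y + Y = Y - 85*V*Y)
b = 11685 (b = (-2 - ¼*2)*(1 - 85*55) = (-2 - ½)*(1 - 4675) = -5/2*(-4674) = 11685)
b + x = 11685 - 418 = 11267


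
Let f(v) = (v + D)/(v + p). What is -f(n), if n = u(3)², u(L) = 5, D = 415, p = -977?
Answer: 55/119 ≈ 0.46218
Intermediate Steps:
n = 25 (n = 5² = 25)
f(v) = (415 + v)/(-977 + v) (f(v) = (v + 415)/(v - 977) = (415 + v)/(-977 + v))
-f(n) = -(415 + 25)/(-977 + 25) = -440/(-952) = -(-1)*440/952 = -1*(-55/119) = 55/119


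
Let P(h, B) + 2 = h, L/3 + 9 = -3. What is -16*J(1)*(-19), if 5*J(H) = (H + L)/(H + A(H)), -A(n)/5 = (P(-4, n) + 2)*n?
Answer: -304/3 ≈ -101.33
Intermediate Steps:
L = -36 (L = -27 + 3*(-3) = -27 - 9 = -36)
P(h, B) = -2 + h
A(n) = 20*n (A(n) = -5*((-2 - 4) + 2)*n = -5*(-6 + 2)*n = -(-20)*n = 20*n)
J(H) = (-36 + H)/(105*H) (J(H) = ((H - 36)/(H + 20*H))/5 = ((-36 + H)/((21*H)))/5 = ((-36 + H)*(1/(21*H)))/5 = ((-36 + H)/(21*H))/5 = (-36 + H)/(105*H))
-16*J(1)*(-19) = -16*(-36 + 1)/(105*1)*(-19) = -16*(-35)/105*(-19) = -16*(-1/3)*(-19) = (16/3)*(-19) = -304/3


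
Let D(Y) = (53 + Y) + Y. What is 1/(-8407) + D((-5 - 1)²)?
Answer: 1050874/8407 ≈ 125.00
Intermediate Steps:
D(Y) = 53 + 2*Y
1/(-8407) + D((-5 - 1)²) = 1/(-8407) + (53 + 2*(-5 - 1)²) = -1/8407 + (53 + 2*(-6)²) = -1/8407 + (53 + 2*36) = -1/8407 + (53 + 72) = -1/8407 + 125 = 1050874/8407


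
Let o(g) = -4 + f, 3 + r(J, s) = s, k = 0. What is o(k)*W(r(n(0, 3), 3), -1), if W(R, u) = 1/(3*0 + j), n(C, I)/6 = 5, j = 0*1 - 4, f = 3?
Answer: ¼ ≈ 0.25000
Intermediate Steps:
j = -4 (j = 0 - 4 = -4)
n(C, I) = 30 (n(C, I) = 6*5 = 30)
r(J, s) = -3 + s
W(R, u) = -¼ (W(R, u) = 1/(3*0 - 4) = 1/(0 - 4) = 1/(-4) = -¼)
o(g) = -1 (o(g) = -4 + 3 = -1)
o(k)*W(r(n(0, 3), 3), -1) = -1*(-¼) = ¼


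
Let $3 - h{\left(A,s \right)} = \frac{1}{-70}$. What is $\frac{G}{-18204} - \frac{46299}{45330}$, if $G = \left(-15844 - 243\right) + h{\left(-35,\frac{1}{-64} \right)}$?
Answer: $- \frac{17692877}{128362472} \approx -0.13784$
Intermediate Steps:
$h{\left(A,s \right)} = \frac{211}{70}$ ($h{\left(A,s \right)} = 3 - \frac{1}{-70} = 3 - - \frac{1}{70} = 3 + \frac{1}{70} = \frac{211}{70}$)
$G = - \frac{1125879}{70}$ ($G = \left(-15844 - 243\right) + \frac{211}{70} = -16087 + \frac{211}{70} = - \frac{1125879}{70} \approx -16084.0$)
$\frac{G}{-18204} - \frac{46299}{45330} = - \frac{1125879}{70 \left(-18204\right)} - \frac{46299}{45330} = \left(- \frac{1125879}{70}\right) \left(- \frac{1}{18204}\right) - \frac{15433}{15110} = \frac{375293}{424760} - \frac{15433}{15110} = - \frac{17692877}{128362472}$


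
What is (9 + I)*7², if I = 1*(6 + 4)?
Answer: 931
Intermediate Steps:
I = 10 (I = 1*10 = 10)
(9 + I)*7² = (9 + 10)*7² = 19*49 = 931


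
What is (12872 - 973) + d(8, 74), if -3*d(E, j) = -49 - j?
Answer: 11940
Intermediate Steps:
d(E, j) = 49/3 + j/3 (d(E, j) = -(-49 - j)/3 = 49/3 + j/3)
(12872 - 973) + d(8, 74) = (12872 - 973) + (49/3 + (⅓)*74) = 11899 + (49/3 + 74/3) = 11899 + 41 = 11940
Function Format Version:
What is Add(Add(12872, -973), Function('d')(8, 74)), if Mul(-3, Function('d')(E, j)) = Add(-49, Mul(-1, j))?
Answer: 11940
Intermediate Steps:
Function('d')(E, j) = Add(Rational(49, 3), Mul(Rational(1, 3), j)) (Function('d')(E, j) = Mul(Rational(-1, 3), Add(-49, Mul(-1, j))) = Add(Rational(49, 3), Mul(Rational(1, 3), j)))
Add(Add(12872, -973), Function('d')(8, 74)) = Add(Add(12872, -973), Add(Rational(49, 3), Mul(Rational(1, 3), 74))) = Add(11899, Add(Rational(49, 3), Rational(74, 3))) = Add(11899, 41) = 11940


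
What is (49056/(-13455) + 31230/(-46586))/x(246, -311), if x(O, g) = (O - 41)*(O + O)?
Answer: -450920411/10536753930300 ≈ -4.2795e-5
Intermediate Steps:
x(O, g) = 2*O*(-41 + O) (x(O, g) = (-41 + O)*(2*O) = 2*O*(-41 + O))
(49056/(-13455) + 31230/(-46586))/x(246, -311) = (49056/(-13455) + 31230/(-46586))/((2*246*(-41 + 246))) = (49056*(-1/13455) + 31230*(-1/46586))/((2*246*205)) = (-16352/4485 - 15615/23293)/100860 = -450920411/104469105*1/100860 = -450920411/10536753930300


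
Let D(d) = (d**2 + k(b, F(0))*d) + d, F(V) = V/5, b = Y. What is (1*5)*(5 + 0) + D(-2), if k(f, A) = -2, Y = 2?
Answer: 31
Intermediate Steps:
b = 2
F(V) = V/5 (F(V) = V*(1/5) = V/5)
D(d) = d**2 - d (D(d) = (d**2 - 2*d) + d = d**2 - d)
(1*5)*(5 + 0) + D(-2) = (1*5)*(5 + 0) - 2*(-1 - 2) = 5*5 - 2*(-3) = 25 + 6 = 31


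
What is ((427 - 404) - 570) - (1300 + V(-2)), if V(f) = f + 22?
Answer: -1867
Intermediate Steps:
V(f) = 22 + f
((427 - 404) - 570) - (1300 + V(-2)) = ((427 - 404) - 570) - (1300 + (22 - 2)) = (23 - 570) - (1300 + 20) = -547 - 1*1320 = -547 - 1320 = -1867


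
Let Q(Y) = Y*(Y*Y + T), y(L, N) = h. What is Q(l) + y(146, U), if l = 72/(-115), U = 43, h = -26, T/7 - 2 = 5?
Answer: -86573798/1520875 ≈ -56.924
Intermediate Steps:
T = 49 (T = 14 + 7*5 = 14 + 35 = 49)
y(L, N) = -26
l = -72/115 (l = 72*(-1/115) = -72/115 ≈ -0.62609)
Q(Y) = Y*(49 + Y²) (Q(Y) = Y*(Y*Y + 49) = Y*(Y² + 49) = Y*(49 + Y²))
Q(l) + y(146, U) = -72*(49 + (-72/115)²)/115 - 26 = -72*(49 + 5184/13225)/115 - 26 = -72/115*653209/13225 - 26 = -47031048/1520875 - 26 = -86573798/1520875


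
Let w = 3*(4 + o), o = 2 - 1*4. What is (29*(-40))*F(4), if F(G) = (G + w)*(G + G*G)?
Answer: -232000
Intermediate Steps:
o = -2 (o = 2 - 4 = -2)
w = 6 (w = 3*(4 - 2) = 3*2 = 6)
F(G) = (6 + G)*(G + G²) (F(G) = (G + 6)*(G + G*G) = (6 + G)*(G + G²))
(29*(-40))*F(4) = (29*(-40))*(4*(6 + 4² + 7*4)) = -4640*(6 + 16 + 28) = -4640*50 = -1160*200 = -232000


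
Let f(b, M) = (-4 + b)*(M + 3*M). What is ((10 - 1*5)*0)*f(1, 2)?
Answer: 0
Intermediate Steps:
f(b, M) = 4*M*(-4 + b) (f(b, M) = (-4 + b)*(4*M) = 4*M*(-4 + b))
((10 - 1*5)*0)*f(1, 2) = ((10 - 1*5)*0)*(4*2*(-4 + 1)) = ((10 - 5)*0)*(4*2*(-3)) = (5*0)*(-24) = 0*(-24) = 0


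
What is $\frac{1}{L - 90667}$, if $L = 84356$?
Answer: $- \frac{1}{6311} \approx -0.00015845$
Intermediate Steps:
$\frac{1}{L - 90667} = \frac{1}{84356 - 90667} = \frac{1}{-6311} = - \frac{1}{6311}$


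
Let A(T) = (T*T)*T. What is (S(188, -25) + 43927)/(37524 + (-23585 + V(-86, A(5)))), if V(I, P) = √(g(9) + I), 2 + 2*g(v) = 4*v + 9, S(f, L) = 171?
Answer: 1229364044/388591571 - 44098*I*√258/388591571 ≈ 3.1636 - 0.0018228*I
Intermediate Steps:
g(v) = 7/2 + 2*v (g(v) = -1 + (4*v + 9)/2 = -1 + (9 + 4*v)/2 = -1 + (9/2 + 2*v) = 7/2 + 2*v)
A(T) = T³ (A(T) = T²*T = T³)
V(I, P) = √(43/2 + I) (V(I, P) = √((7/2 + 2*9) + I) = √((7/2 + 18) + I) = √(43/2 + I))
(S(188, -25) + 43927)/(37524 + (-23585 + V(-86, A(5)))) = (171 + 43927)/(37524 + (-23585 + √(86 + 4*(-86))/2)) = 44098/(37524 + (-23585 + √(86 - 344)/2)) = 44098/(37524 + (-23585 + √(-258)/2)) = 44098/(37524 + (-23585 + (I*√258)/2)) = 44098/(37524 + (-23585 + I*√258/2)) = 44098/(13939 + I*√258/2)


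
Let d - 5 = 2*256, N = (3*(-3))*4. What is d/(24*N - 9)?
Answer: -517/873 ≈ -0.59221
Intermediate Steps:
N = -36 (N = -9*4 = -36)
d = 517 (d = 5 + 2*256 = 5 + 512 = 517)
d/(24*N - 9) = 517/(24*(-36) - 9) = 517/(-864 - 9) = 517/(-873) = 517*(-1/873) = -517/873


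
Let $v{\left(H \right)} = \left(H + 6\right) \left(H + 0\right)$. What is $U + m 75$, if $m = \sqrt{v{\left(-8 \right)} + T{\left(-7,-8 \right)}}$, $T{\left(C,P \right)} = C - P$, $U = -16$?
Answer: $-16 + 75 \sqrt{17} \approx 293.23$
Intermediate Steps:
$v{\left(H \right)} = H \left(6 + H\right)$ ($v{\left(H \right)} = \left(6 + H\right) H = H \left(6 + H\right)$)
$m = \sqrt{17}$ ($m = \sqrt{- 8 \left(6 - 8\right) - -1} = \sqrt{\left(-8\right) \left(-2\right) + \left(-7 + 8\right)} = \sqrt{16 + 1} = \sqrt{17} \approx 4.1231$)
$U + m 75 = -16 + \sqrt{17} \cdot 75 = -16 + 75 \sqrt{17}$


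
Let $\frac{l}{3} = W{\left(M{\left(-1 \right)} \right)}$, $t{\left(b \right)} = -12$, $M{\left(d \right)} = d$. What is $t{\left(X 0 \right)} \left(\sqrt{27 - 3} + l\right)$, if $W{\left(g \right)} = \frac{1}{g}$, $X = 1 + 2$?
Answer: $36 - 24 \sqrt{6} \approx -22.788$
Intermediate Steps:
$X = 3$
$l = -3$ ($l = \frac{3}{-1} = 3 \left(-1\right) = -3$)
$t{\left(X 0 \right)} \left(\sqrt{27 - 3} + l\right) = - 12 \left(\sqrt{27 - 3} - 3\right) = - 12 \left(\sqrt{24} - 3\right) = - 12 \left(2 \sqrt{6} - 3\right) = - 12 \left(-3 + 2 \sqrt{6}\right) = 36 - 24 \sqrt{6}$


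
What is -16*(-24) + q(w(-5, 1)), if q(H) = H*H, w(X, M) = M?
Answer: 385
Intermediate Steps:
q(H) = H²
-16*(-24) + q(w(-5, 1)) = -16*(-24) + 1² = 384 + 1 = 385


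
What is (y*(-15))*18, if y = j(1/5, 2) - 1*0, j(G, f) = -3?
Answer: 810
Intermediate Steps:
y = -3 (y = -3 - 1*0 = -3 + 0 = -3)
(y*(-15))*18 = -3*(-15)*18 = 45*18 = 810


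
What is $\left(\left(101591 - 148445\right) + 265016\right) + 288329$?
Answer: $506491$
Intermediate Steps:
$\left(\left(101591 - 148445\right) + 265016\right) + 288329 = \left(-46854 + 265016\right) + 288329 = 218162 + 288329 = 506491$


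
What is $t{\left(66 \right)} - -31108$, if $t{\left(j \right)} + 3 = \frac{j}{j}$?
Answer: $31106$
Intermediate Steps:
$t{\left(j \right)} = -2$ ($t{\left(j \right)} = -3 + \frac{j}{j} = -3 + 1 = -2$)
$t{\left(66 \right)} - -31108 = -2 - -31108 = -2 + 31108 = 31106$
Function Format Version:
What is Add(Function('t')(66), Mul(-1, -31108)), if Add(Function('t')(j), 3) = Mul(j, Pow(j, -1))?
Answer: 31106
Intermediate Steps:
Function('t')(j) = -2 (Function('t')(j) = Add(-3, Mul(j, Pow(j, -1))) = Add(-3, 1) = -2)
Add(Function('t')(66), Mul(-1, -31108)) = Add(-2, Mul(-1, -31108)) = Add(-2, 31108) = 31106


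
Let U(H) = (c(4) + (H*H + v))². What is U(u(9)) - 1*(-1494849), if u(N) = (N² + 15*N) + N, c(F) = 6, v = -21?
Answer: 2562866949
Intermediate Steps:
u(N) = N² + 16*N
U(H) = (-15 + H²)² (U(H) = (6 + (H*H - 21))² = (6 + (H² - 21))² = (6 + (-21 + H²))² = (-15 + H²)²)
U(u(9)) - 1*(-1494849) = (-15 + (9*(16 + 9))²)² - 1*(-1494849) = (-15 + (9*25)²)² + 1494849 = (-15 + 225²)² + 1494849 = (-15 + 50625)² + 1494849 = 50610² + 1494849 = 2561372100 + 1494849 = 2562866949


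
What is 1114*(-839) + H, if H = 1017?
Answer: -933629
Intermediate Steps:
1114*(-839) + H = 1114*(-839) + 1017 = -934646 + 1017 = -933629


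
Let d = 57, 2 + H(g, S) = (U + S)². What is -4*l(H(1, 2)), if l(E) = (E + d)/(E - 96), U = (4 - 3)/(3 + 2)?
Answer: 352/137 ≈ 2.5693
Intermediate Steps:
U = ⅕ (U = 1/5 = 1*(⅕) = ⅕ ≈ 0.20000)
H(g, S) = -2 + (⅕ + S)²
l(E) = (57 + E)/(-96 + E) (l(E) = (E + 57)/(E - 96) = (57 + E)/(-96 + E))
-4*l(H(1, 2)) = -4*(57 + (-2 + (1 + 5*2)²/25))/(-96 + (-2 + (1 + 5*2)²/25)) = -4*(57 + (-2 + (1 + 10)²/25))/(-96 + (-2 + (1 + 10)²/25)) = -4*(57 + (-2 + (1/25)*11²))/(-96 + (-2 + (1/25)*11²)) = -4*(57 + (-2 + (1/25)*121))/(-96 + (-2 + (1/25)*121)) = -4*(57 + (-2 + 121/25))/(-96 + (-2 + 121/25)) = -4*(57 + 71/25)/(-96 + 71/25) = -4*1496/((-2329/25)*25) = -(-100)*1496/(2329*25) = -4*(-88/137) = 352/137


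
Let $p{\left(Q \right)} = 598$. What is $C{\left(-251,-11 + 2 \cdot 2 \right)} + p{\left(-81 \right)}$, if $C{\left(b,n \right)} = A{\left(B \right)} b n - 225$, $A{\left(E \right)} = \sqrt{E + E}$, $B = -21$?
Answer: $373 + 1757 i \sqrt{42} \approx 373.0 + 11387.0 i$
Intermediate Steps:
$A{\left(E \right)} = \sqrt{2} \sqrt{E}$ ($A{\left(E \right)} = \sqrt{2 E} = \sqrt{2} \sqrt{E}$)
$C{\left(b,n \right)} = -225 + i b n \sqrt{42}$ ($C{\left(b,n \right)} = \sqrt{2} \sqrt{-21} b n - 225 = \sqrt{2} i \sqrt{21} b n - 225 = i \sqrt{42} b n - 225 = i b \sqrt{42} n - 225 = i b n \sqrt{42} - 225 = -225 + i b n \sqrt{42}$)
$C{\left(-251,-11 + 2 \cdot 2 \right)} + p{\left(-81 \right)} = \left(-225 + i \left(-251\right) \left(-11 + 2 \cdot 2\right) \sqrt{42}\right) + 598 = \left(-225 + i \left(-251\right) \left(-11 + 4\right) \sqrt{42}\right) + 598 = \left(-225 + i \left(-251\right) \left(-7\right) \sqrt{42}\right) + 598 = \left(-225 + 1757 i \sqrt{42}\right) + 598 = 373 + 1757 i \sqrt{42}$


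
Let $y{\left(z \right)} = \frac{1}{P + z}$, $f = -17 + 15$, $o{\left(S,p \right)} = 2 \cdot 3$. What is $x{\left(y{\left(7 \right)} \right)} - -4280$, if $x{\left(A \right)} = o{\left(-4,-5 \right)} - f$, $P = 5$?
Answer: $4288$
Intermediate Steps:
$o{\left(S,p \right)} = 6$
$f = -2$
$y{\left(z \right)} = \frac{1}{5 + z}$
$x{\left(A \right)} = 8$ ($x{\left(A \right)} = 6 - -2 = 6 + 2 = 8$)
$x{\left(y{\left(7 \right)} \right)} - -4280 = 8 - -4280 = 8 + 4280 = 4288$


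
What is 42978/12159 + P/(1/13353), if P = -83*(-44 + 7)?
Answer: 166201640665/4053 ≈ 4.1007e+7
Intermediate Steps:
P = 3071 (P = -83*(-37) = 3071)
42978/12159 + P/(1/13353) = 42978/12159 + 3071/(1/13353) = 42978*(1/12159) + 3071/(1/13353) = 14326/4053 + 3071*13353 = 14326/4053 + 41007063 = 166201640665/4053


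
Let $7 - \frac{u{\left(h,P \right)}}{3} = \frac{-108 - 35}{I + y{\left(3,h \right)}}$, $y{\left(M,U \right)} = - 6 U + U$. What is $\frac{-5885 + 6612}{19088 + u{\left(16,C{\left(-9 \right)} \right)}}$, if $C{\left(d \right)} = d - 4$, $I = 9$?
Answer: $\frac{51617}{1356310} \approx 0.038057$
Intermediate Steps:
$y{\left(M,U \right)} = - 5 U$
$C{\left(d \right)} = -4 + d$
$u{\left(h,P \right)} = 21 + \frac{429}{9 - 5 h}$ ($u{\left(h,P \right)} = 21 - 3 \frac{-108 - 35}{9 - 5 h} = 21 - 3 \left(- \frac{143}{9 - 5 h}\right) = 21 + \frac{429}{9 - 5 h}$)
$\frac{-5885 + 6612}{19088 + u{\left(16,C{\left(-9 \right)} \right)}} = \frac{-5885 + 6612}{19088 + \frac{3 \left(-206 + 35 \cdot 16\right)}{-9 + 5 \cdot 16}} = \frac{727}{19088 + \frac{3 \left(-206 + 560\right)}{-9 + 80}} = \frac{727}{19088 + 3 \cdot \frac{1}{71} \cdot 354} = \frac{727}{19088 + \frac{1062}{71}} = \frac{727}{\frac{1356310}{71}} = 727 \cdot \frac{71}{1356310} = \frac{51617}{1356310}$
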